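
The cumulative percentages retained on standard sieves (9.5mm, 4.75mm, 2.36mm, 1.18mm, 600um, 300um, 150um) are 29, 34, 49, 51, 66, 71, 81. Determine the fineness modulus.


FM = sum(cumulative % retained) / 100
= 381 / 100
= 3.81

3.81


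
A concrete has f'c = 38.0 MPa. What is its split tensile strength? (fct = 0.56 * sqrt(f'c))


fct = 0.56 * sqrt(38.0)
= 0.56 * 6.164
= 3.452 MPa

3.452


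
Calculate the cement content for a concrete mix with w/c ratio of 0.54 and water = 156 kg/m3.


Cement = water / (w/c)
= 156 / 0.54
= 288.9 kg/m3

288.9


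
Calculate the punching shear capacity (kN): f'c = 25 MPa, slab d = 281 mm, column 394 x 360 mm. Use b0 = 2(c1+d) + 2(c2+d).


b0 = 2*(394 + 281) + 2*(360 + 281) = 2632 mm
Vc = 0.33 * sqrt(25) * 2632 * 281 / 1000
= 1220.33 kN

1220.33


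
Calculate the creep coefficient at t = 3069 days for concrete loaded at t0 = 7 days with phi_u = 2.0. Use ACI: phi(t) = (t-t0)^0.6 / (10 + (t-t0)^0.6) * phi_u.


dt = 3069 - 7 = 3062
phi = 3062^0.6 / (10 + 3062^0.6) * 2.0
= 1.85

1.85


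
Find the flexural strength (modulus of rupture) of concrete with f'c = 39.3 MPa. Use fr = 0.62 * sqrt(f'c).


fr = 0.62 * sqrt(39.3)
= 3.887 MPa

3.887


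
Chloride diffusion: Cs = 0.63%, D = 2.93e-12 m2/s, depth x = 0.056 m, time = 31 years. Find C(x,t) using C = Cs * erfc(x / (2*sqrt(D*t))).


t_seconds = 31 * 365.25 * 24 * 3600 = 978285600.0 s
arg = 0.056 / (2 * sqrt(2.93e-12 * 978285600.0))
= 0.523
erfc(0.523) = 0.4595
C = 0.63 * 0.4595 = 0.2895%

0.2895


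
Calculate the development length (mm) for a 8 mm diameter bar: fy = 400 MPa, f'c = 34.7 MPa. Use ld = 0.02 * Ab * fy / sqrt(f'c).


Ab = pi * 8^2 / 4 = 50.265 mm2
ld = 0.02 * 50.265 * 400 / sqrt(34.7)
= 68.3 mm

68.3


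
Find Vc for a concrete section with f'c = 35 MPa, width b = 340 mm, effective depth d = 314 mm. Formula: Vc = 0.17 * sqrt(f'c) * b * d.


Vc = 0.17 * sqrt(35) * 340 * 314 / 1000
= 107.37 kN

107.37


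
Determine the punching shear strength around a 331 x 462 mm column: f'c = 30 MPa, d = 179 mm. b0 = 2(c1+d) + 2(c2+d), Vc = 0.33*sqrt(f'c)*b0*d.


b0 = 2*(331 + 179) + 2*(462 + 179) = 2302 mm
Vc = 0.33 * sqrt(30) * 2302 * 179 / 1000
= 744.79 kN

744.79


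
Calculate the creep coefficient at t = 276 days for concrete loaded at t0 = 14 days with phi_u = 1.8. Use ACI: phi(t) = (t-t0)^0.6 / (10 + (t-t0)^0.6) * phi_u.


dt = 276 - 14 = 262
phi = 262^0.6 / (10 + 262^0.6) * 1.8
= 1.329

1.329


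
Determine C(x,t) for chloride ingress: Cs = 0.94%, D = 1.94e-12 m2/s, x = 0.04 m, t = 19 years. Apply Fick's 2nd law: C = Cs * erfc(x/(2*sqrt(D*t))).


t_seconds = 19 * 365.25 * 24 * 3600 = 599594400.0 s
arg = 0.04 / (2 * sqrt(1.94e-12 * 599594400.0))
= 0.5864
erfc(0.5864) = 0.4069
C = 0.94 * 0.4069 = 0.3825%

0.3825


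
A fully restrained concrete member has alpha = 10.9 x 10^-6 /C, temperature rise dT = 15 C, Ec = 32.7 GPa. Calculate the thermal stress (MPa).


sigma = alpha * dT * Ec
= 10.9e-6 * 15 * 32.7 * 1000
= 5.346 MPa

5.346


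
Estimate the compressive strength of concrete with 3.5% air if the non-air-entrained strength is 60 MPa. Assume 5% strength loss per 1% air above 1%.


Strength loss = (3.5 - 1) * 5 = 12.5%
f'c = 60 * (1 - 12.5/100)
= 52.5 MPa

52.5


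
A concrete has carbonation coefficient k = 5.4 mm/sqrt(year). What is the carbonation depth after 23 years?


depth = k * sqrt(t)
= 5.4 * sqrt(23)
= 25.9 mm

25.9


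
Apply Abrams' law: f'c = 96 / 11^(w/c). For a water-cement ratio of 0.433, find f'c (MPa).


f'c = 96 / 11^0.433
= 96 / 2.824
= 33.99 MPa

33.99


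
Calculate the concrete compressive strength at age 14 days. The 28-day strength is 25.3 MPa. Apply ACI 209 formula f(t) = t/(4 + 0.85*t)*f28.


f(14) = 14 / (4 + 0.85 * 14) * 25.3
= 14 / 15.9 * 25.3
= 22.28 MPa

22.28


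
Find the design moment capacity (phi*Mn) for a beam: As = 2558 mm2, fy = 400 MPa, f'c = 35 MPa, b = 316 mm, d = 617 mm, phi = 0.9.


a = As * fy / (0.85 * f'c * b)
= 2558 * 400 / (0.85 * 35 * 316)
= 108.8395 mm
Mn = As * fy * (d - a/2) / 10^6
= 575.6321 kN-m
phi*Mn = 0.9 * 575.6321 = 518.07 kN-m

518.07


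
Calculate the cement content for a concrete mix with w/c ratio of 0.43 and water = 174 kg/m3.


Cement = water / (w/c)
= 174 / 0.43
= 404.7 kg/m3

404.7


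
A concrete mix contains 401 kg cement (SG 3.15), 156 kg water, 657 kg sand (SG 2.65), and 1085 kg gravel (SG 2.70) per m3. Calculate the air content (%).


Vol cement = 401 / (3.15 * 1000) = 0.127302 m3
Vol water = 156 / 1000 = 0.156 m3
Vol sand = 657 / (2.65 * 1000) = 0.247925 m3
Vol gravel = 1085 / (2.70 * 1000) = 0.401852 m3
Total solid + water volume = 0.933078 m3
Air = (1 - 0.933078) * 100 = 6.69%

6.69


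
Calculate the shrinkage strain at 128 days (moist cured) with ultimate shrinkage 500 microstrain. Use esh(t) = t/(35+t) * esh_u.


esh(128) = 128 / (35 + 128) * 500
= 128 / 163 * 500
= 392.6 microstrain

392.6


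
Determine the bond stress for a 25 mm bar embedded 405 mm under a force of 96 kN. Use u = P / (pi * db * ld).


u = P / (pi * db * ld)
= 96 * 1000 / (pi * 25 * 405)
= 3.018 MPa

3.018


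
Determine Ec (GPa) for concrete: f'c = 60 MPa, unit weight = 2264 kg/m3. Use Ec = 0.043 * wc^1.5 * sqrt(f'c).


Ec = 0.043 * 2264^1.5 * sqrt(60) / 1000
= 35.88 GPa

35.88


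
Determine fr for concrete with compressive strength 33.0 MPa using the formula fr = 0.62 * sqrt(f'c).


fr = 0.62 * sqrt(33.0)
= 3.562 MPa

3.562


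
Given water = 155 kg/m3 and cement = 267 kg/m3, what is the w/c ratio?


w/c = water / cement
w/c = 155 / 267 = 0.581

0.581


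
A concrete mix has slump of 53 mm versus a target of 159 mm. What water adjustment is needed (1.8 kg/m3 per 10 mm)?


Difference = 159 - 53 = 106 mm
Water adjustment = 106 * 1.8 / 10 = 19.1 kg/m3

19.1


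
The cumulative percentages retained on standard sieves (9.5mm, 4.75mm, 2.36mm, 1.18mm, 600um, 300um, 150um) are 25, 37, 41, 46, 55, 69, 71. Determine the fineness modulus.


FM = sum(cumulative % retained) / 100
= 344 / 100
= 3.44

3.44


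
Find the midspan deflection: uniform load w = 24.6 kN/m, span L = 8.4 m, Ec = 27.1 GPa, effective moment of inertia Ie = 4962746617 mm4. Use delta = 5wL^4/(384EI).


Convert: L = 8.4 m = 8400 mm, Ec = 27.1 GPa = 27100 MPa
delta = 5 * 24.6 * 8400^4 / (384 * 27100 * 4962746617)
= 11.86 mm

11.86


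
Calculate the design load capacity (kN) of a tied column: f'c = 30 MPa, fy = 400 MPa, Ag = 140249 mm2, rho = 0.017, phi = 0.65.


Ast = rho * Ag = 0.017 * 140249 = 2384.233 mm2
phi*Pn = 0.65 * 0.80 * (0.85 * 30 * (140249 - 2384.233) + 400 * 2384.233) / 1000
= 2324.01 kN

2324.01


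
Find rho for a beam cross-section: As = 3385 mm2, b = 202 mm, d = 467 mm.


rho = As / (b * d)
= 3385 / (202 * 467)
= 0.0359

0.0359


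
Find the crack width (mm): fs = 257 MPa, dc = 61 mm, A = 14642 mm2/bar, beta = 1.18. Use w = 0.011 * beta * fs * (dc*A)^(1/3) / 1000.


w = 0.011 * beta * fs * (dc * A)^(1/3) / 1000
= 0.011 * 1.18 * 257 * (61 * 14642)^(1/3) / 1000
= 0.321 mm

0.321


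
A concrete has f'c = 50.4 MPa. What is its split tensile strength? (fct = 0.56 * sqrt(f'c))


fct = 0.56 * sqrt(50.4)
= 0.56 * 7.099
= 3.976 MPa

3.976


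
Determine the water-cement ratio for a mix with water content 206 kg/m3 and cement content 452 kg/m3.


w/c = water / cement
w/c = 206 / 452 = 0.456

0.456


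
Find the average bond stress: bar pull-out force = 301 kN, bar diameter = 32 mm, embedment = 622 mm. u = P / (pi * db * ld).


u = P / (pi * db * ld)
= 301 * 1000 / (pi * 32 * 622)
= 4.814 MPa

4.814


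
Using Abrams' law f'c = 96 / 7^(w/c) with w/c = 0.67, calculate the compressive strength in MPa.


f'c = 96 / 7^0.67
= 96 / 3.683
= 26.06 MPa

26.06


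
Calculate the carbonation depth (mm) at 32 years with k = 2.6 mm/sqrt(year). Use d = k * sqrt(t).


depth = k * sqrt(t)
= 2.6 * sqrt(32)
= 14.71 mm

14.71


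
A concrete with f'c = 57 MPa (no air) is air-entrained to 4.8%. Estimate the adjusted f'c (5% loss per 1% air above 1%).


Strength loss = (4.8 - 1) * 5 = 19.0%
f'c = 57 * (1 - 19.0/100)
= 46.17 MPa

46.17


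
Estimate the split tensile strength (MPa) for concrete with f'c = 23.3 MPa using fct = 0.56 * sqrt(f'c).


fct = 0.56 * sqrt(23.3)
= 0.56 * 4.827
= 2.703 MPa

2.703


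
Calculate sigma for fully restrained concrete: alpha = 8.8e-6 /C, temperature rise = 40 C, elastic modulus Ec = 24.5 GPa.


sigma = alpha * dT * Ec
= 8.8e-6 * 40 * 24.5 * 1000
= 8.624 MPa

8.624


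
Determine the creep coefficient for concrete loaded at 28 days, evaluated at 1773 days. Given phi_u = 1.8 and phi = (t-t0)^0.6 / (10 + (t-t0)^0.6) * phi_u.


dt = 1773 - 28 = 1745
phi = 1745^0.6 / (10 + 1745^0.6) * 1.8
= 1.617

1.617


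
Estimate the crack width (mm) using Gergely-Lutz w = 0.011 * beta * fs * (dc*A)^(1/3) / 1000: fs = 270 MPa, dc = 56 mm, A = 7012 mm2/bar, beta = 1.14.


w = 0.011 * beta * fs * (dc * A)^(1/3) / 1000
= 0.011 * 1.14 * 270 * (56 * 7012)^(1/3) / 1000
= 0.248 mm

0.248


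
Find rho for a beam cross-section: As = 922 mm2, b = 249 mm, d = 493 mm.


rho = As / (b * d)
= 922 / (249 * 493)
= 0.0075

0.0075


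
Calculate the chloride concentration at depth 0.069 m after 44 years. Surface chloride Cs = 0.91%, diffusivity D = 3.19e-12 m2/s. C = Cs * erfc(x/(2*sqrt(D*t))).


t_seconds = 44 * 365.25 * 24 * 3600 = 1388534400.0 s
arg = 0.069 / (2 * sqrt(3.19e-12 * 1388534400.0))
= 0.5184
erfc(0.5184) = 0.4635
C = 0.91 * 0.4635 = 0.4218%

0.4218


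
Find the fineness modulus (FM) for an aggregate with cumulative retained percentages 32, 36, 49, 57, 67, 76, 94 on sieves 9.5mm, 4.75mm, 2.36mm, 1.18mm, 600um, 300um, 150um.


FM = sum(cumulative % retained) / 100
= 411 / 100
= 4.11

4.11


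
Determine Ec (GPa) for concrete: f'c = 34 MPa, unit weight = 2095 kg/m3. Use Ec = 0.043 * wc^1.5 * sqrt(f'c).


Ec = 0.043 * 2095^1.5 * sqrt(34) / 1000
= 24.04 GPa

24.04


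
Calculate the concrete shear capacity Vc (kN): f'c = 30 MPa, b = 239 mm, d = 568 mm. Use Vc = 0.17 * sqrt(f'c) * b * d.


Vc = 0.17 * sqrt(30) * 239 * 568 / 1000
= 126.4 kN

126.4


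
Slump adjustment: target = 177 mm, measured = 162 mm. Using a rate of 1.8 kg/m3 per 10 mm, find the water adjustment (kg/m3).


Difference = 177 - 162 = 15 mm
Water adjustment = 15 * 1.8 / 10 = 2.7 kg/m3

2.7


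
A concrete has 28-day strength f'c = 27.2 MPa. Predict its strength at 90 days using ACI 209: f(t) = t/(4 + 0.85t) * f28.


f(90) = 90 / (4 + 0.85 * 90) * 27.2
= 90 / 80.5 * 27.2
= 30.41 MPa

30.41


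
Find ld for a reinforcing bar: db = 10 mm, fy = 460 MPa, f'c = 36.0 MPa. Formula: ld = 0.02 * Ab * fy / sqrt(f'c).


Ab = pi * 10^2 / 4 = 78.54 mm2
ld = 0.02 * 78.54 * 460 / sqrt(36.0)
= 120.4 mm

120.4


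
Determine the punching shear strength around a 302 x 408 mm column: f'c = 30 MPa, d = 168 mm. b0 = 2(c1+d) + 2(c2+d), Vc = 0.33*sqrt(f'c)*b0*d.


b0 = 2*(302 + 168) + 2*(408 + 168) = 2092 mm
Vc = 0.33 * sqrt(30) * 2092 * 168 / 1000
= 635.25 kN

635.25


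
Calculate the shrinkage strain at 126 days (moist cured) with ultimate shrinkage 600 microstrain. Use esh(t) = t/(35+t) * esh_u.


esh(126) = 126 / (35 + 126) * 600
= 126 / 161 * 600
= 469.6 microstrain

469.6


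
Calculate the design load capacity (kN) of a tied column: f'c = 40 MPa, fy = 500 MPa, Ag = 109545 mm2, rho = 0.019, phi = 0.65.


Ast = rho * Ag = 0.019 * 109545 = 2081.355 mm2
phi*Pn = 0.65 * 0.80 * (0.85 * 40 * (109545 - 2081.355) + 500 * 2081.355) / 1000
= 2441.11 kN

2441.11


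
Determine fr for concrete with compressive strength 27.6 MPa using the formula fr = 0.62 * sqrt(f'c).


fr = 0.62 * sqrt(27.6)
= 3.257 MPa

3.257


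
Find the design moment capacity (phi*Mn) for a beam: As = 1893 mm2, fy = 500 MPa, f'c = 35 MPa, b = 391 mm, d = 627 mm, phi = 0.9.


a = As * fy / (0.85 * f'c * b)
= 1893 * 500 / (0.85 * 35 * 391)
= 81.3686 mm
Mn = As * fy * (d - a/2) / 10^6
= 554.9478 kN-m
phi*Mn = 0.9 * 554.9478 = 499.45 kN-m

499.45


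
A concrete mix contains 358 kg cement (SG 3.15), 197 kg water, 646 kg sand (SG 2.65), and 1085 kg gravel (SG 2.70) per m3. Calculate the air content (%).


Vol cement = 358 / (3.15 * 1000) = 0.113651 m3
Vol water = 197 / 1000 = 0.197 m3
Vol sand = 646 / (2.65 * 1000) = 0.243774 m3
Vol gravel = 1085 / (2.70 * 1000) = 0.401852 m3
Total solid + water volume = 0.956276 m3
Air = (1 - 0.956276) * 100 = 4.37%

4.37


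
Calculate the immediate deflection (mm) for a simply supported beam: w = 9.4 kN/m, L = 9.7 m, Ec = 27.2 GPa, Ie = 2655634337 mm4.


Convert: L = 9.7 m = 9700 mm, Ec = 27.2 GPa = 27200 MPa
delta = 5 * 9.4 * 9700^4 / (384 * 27200 * 2655634337)
= 15.0 mm

15.0


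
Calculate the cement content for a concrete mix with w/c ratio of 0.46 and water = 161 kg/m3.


Cement = water / (w/c)
= 161 / 0.46
= 350.0 kg/m3

350.0


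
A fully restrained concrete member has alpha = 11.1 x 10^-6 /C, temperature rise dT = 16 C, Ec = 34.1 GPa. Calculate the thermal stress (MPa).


sigma = alpha * dT * Ec
= 11.1e-6 * 16 * 34.1 * 1000
= 6.056 MPa

6.056


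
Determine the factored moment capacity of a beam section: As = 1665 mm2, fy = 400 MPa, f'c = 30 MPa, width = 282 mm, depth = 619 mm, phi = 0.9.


a = As * fy / (0.85 * f'c * b)
= 1665 * 400 / (0.85 * 30 * 282)
= 92.6158 mm
Mn = As * fy * (d - a/2) / 10^6
= 381.4129 kN-m
phi*Mn = 0.9 * 381.4129 = 343.27 kN-m

343.27


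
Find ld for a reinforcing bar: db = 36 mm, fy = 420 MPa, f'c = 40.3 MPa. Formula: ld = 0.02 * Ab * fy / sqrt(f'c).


Ab = pi * 36^2 / 4 = 1017.876 mm2
ld = 0.02 * 1017.876 * 420 / sqrt(40.3)
= 1346.9 mm

1346.9


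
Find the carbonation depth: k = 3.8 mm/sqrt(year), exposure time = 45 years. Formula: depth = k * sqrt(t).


depth = k * sqrt(t)
= 3.8 * sqrt(45)
= 25.49 mm

25.49


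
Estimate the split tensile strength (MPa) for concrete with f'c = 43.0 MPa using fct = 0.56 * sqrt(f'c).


fct = 0.56 * sqrt(43.0)
= 0.56 * 6.557
= 3.672 MPa

3.672


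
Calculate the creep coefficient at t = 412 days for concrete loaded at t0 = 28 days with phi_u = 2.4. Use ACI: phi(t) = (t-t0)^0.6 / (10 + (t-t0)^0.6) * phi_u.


dt = 412 - 28 = 384
phi = 384^0.6 / (10 + 384^0.6) * 2.4
= 1.873

1.873


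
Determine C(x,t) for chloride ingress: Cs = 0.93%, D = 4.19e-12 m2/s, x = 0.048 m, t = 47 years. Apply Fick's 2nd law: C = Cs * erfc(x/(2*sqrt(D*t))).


t_seconds = 47 * 365.25 * 24 * 3600 = 1483207200.0 s
arg = 0.048 / (2 * sqrt(4.19e-12 * 1483207200.0))
= 0.3044
erfc(0.3044) = 0.6668
C = 0.93 * 0.6668 = 0.6201%

0.6201


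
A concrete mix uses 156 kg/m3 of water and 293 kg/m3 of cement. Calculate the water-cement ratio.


w/c = water / cement
w/c = 156 / 293 = 0.532

0.532


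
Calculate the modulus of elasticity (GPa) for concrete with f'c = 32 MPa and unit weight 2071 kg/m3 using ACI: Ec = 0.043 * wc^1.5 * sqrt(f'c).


Ec = 0.043 * 2071^1.5 * sqrt(32) / 1000
= 22.93 GPa

22.93


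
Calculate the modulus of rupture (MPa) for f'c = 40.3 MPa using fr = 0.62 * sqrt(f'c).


fr = 0.62 * sqrt(40.3)
= 3.936 MPa

3.936


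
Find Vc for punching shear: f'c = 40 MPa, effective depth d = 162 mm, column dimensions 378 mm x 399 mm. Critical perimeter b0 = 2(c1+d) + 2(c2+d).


b0 = 2*(378 + 162) + 2*(399 + 162) = 2202 mm
Vc = 0.33 * sqrt(40) * 2202 * 162 / 1000
= 744.52 kN

744.52


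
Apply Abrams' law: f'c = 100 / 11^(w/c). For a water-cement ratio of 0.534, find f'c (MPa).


f'c = 100 / 11^0.534
= 100 / 3.598
= 27.79 MPa

27.79


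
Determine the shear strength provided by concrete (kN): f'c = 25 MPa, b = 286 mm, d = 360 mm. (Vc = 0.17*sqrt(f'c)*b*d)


Vc = 0.17 * sqrt(25) * 286 * 360 / 1000
= 87.52 kN

87.52


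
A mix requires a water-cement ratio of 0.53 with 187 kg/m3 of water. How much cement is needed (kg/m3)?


Cement = water / (w/c)
= 187 / 0.53
= 352.8 kg/m3

352.8


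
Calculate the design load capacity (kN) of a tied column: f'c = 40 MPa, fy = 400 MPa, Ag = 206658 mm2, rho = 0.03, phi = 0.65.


Ast = rho * Ag = 0.03 * 206658 = 6199.74 mm2
phi*Pn = 0.65 * 0.80 * (0.85 * 40 * (206658 - 6199.74) + 400 * 6199.74) / 1000
= 4833.65 kN

4833.65


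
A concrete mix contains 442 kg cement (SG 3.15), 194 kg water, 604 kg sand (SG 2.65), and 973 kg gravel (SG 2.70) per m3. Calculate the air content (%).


Vol cement = 442 / (3.15 * 1000) = 0.140317 m3
Vol water = 194 / 1000 = 0.194 m3
Vol sand = 604 / (2.65 * 1000) = 0.227925 m3
Vol gravel = 973 / (2.70 * 1000) = 0.36037 m3
Total solid + water volume = 0.922612 m3
Air = (1 - 0.922612) * 100 = 7.74%

7.74


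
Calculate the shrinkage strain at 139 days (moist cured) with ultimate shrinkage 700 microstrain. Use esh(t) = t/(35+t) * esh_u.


esh(139) = 139 / (35 + 139) * 700
= 139 / 174 * 700
= 559.2 microstrain

559.2


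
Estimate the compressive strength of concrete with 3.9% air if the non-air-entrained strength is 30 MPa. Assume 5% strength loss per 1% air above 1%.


Strength loss = (3.9 - 1) * 5 = 14.5%
f'c = 30 * (1 - 14.5/100)
= 25.65 MPa

25.65


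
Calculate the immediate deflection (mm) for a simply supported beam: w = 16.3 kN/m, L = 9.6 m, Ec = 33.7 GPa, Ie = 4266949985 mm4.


Convert: L = 9.6 m = 9600 mm, Ec = 33.7 GPa = 33700 MPa
delta = 5 * 16.3 * 9600^4 / (384 * 33700 * 4266949985)
= 12.54 mm

12.54


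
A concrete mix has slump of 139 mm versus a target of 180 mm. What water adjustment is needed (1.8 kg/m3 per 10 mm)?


Difference = 180 - 139 = 41 mm
Water adjustment = 41 * 1.8 / 10 = 7.4 kg/m3

7.4


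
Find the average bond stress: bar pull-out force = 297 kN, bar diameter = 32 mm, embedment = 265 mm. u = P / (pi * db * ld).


u = P / (pi * db * ld)
= 297 * 1000 / (pi * 32 * 265)
= 11.148 MPa

11.148


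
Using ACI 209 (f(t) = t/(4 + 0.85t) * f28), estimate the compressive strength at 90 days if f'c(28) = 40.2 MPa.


f(90) = 90 / (4 + 0.85 * 90) * 40.2
= 90 / 80.5 * 40.2
= 44.94 MPa

44.94


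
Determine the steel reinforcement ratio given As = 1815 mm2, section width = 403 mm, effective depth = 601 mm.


rho = As / (b * d)
= 1815 / (403 * 601)
= 0.0075

0.0075


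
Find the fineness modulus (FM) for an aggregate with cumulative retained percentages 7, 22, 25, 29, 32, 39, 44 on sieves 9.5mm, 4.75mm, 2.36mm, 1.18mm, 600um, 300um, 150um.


FM = sum(cumulative % retained) / 100
= 198 / 100
= 1.98

1.98


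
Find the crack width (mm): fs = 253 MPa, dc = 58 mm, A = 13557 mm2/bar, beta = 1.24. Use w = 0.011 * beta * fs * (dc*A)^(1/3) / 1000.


w = 0.011 * beta * fs * (dc * A)^(1/3) / 1000
= 0.011 * 1.24 * 253 * (58 * 13557)^(1/3) / 1000
= 0.319 mm

0.319


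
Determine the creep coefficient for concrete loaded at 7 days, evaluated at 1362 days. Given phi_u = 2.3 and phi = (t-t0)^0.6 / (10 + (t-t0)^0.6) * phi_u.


dt = 1362 - 7 = 1355
phi = 1355^0.6 / (10 + 1355^0.6) * 2.3
= 2.032

2.032


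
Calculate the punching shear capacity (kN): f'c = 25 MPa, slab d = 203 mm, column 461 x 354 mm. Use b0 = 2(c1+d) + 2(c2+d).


b0 = 2*(461 + 203) + 2*(354 + 203) = 2442 mm
Vc = 0.33 * sqrt(25) * 2442 * 203 / 1000
= 817.95 kN

817.95


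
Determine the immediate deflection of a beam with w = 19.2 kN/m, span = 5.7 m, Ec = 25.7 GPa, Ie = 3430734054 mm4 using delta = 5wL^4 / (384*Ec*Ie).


Convert: L = 5.7 m = 5700 mm, Ec = 25.7 GPa = 25700 MPa
delta = 5 * 19.2 * 5700^4 / (384 * 25700 * 3430734054)
= 2.99 mm

2.99


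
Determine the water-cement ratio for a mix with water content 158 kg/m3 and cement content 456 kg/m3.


w/c = water / cement
w/c = 158 / 456 = 0.346

0.346


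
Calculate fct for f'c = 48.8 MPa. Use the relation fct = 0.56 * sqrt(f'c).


fct = 0.56 * sqrt(48.8)
= 0.56 * 6.986
= 3.912 MPa

3.912


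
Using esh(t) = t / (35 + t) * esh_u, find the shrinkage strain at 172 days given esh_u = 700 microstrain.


esh(172) = 172 / (35 + 172) * 700
= 172 / 207 * 700
= 581.6 microstrain

581.6


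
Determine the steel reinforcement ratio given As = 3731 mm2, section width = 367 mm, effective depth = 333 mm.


rho = As / (b * d)
= 3731 / (367 * 333)
= 0.0305

0.0305


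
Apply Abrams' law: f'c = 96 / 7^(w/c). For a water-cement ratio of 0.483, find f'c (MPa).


f'c = 96 / 7^0.483
= 96 / 2.56
= 37.5 MPa

37.5


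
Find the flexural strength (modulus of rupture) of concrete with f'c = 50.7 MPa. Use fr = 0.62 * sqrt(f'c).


fr = 0.62 * sqrt(50.7)
= 4.415 MPa

4.415


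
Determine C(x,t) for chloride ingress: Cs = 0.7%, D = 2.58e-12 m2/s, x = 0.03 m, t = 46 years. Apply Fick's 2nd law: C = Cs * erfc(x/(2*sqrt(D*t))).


t_seconds = 46 * 365.25 * 24 * 3600 = 1451649600.0 s
arg = 0.03 / (2 * sqrt(2.58e-12 * 1451649600.0))
= 0.2451
erfc(0.2451) = 0.7289
C = 0.7 * 0.7289 = 0.5102%

0.5102


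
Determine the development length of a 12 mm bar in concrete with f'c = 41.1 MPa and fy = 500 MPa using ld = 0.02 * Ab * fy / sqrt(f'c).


Ab = pi * 12^2 / 4 = 113.097 mm2
ld = 0.02 * 113.097 * 500 / sqrt(41.1)
= 176.4 mm

176.4


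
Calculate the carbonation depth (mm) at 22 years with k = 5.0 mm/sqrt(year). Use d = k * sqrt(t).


depth = k * sqrt(t)
= 5.0 * sqrt(22)
= 23.45 mm

23.45


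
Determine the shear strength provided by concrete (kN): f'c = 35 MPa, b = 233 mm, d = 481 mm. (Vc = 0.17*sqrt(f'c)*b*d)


Vc = 0.17 * sqrt(35) * 233 * 481 / 1000
= 112.72 kN

112.72


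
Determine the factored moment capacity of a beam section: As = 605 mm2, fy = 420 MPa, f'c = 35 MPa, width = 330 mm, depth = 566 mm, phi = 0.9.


a = As * fy / (0.85 * f'c * b)
= 605 * 420 / (0.85 * 35 * 330)
= 25.8824 mm
Mn = As * fy * (d - a/2) / 10^6
= 140.5322 kN-m
phi*Mn = 0.9 * 140.5322 = 126.48 kN-m

126.48


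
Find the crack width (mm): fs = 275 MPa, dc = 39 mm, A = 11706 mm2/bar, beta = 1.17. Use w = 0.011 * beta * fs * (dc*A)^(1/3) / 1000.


w = 0.011 * beta * fs * (dc * A)^(1/3) / 1000
= 0.011 * 1.17 * 275 * (39 * 11706)^(1/3) / 1000
= 0.273 mm

0.273


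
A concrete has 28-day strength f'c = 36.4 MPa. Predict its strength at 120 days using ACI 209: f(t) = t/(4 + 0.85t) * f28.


f(120) = 120 / (4 + 0.85 * 120) * 36.4
= 120 / 106.0 * 36.4
= 41.21 MPa

41.21


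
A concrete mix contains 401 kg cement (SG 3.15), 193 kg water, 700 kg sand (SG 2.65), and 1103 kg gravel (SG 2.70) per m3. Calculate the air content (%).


Vol cement = 401 / (3.15 * 1000) = 0.127302 m3
Vol water = 193 / 1000 = 0.193 m3
Vol sand = 700 / (2.65 * 1000) = 0.264151 m3
Vol gravel = 1103 / (2.70 * 1000) = 0.408519 m3
Total solid + water volume = 0.992971 m3
Air = (1 - 0.992971) * 100 = 0.7%

0.7


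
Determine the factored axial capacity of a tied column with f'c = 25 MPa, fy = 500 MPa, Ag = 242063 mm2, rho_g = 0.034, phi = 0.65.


Ast = rho * Ag = 0.034 * 242063 = 8230.142 mm2
phi*Pn = 0.65 * 0.80 * (0.85 * 25 * (242063 - 8230.142) + 500 * 8230.142) / 1000
= 4723.69 kN

4723.69


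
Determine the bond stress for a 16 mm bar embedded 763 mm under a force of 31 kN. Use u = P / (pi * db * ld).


u = P / (pi * db * ld)
= 31 * 1000 / (pi * 16 * 763)
= 0.808 MPa

0.808


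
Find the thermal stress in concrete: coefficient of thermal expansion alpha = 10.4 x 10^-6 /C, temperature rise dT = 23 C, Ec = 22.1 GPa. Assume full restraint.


sigma = alpha * dT * Ec
= 10.4e-6 * 23 * 22.1 * 1000
= 5.286 MPa

5.286


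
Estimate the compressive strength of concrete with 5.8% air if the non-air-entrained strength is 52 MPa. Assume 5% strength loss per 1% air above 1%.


Strength loss = (5.8 - 1) * 5 = 24.0%
f'c = 52 * (1 - 24.0/100)
= 39.52 MPa

39.52


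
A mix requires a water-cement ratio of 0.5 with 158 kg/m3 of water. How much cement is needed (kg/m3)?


Cement = water / (w/c)
= 158 / 0.5
= 316.0 kg/m3

316.0


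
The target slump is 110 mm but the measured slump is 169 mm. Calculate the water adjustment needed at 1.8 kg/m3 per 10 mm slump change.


Difference = 110 - 169 = -59 mm
Water adjustment = -59 * 1.8 / 10 = -10.6 kg/m3

-10.6


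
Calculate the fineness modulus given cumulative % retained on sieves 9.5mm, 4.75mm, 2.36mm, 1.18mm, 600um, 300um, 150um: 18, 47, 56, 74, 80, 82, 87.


FM = sum(cumulative % retained) / 100
= 444 / 100
= 4.44

4.44


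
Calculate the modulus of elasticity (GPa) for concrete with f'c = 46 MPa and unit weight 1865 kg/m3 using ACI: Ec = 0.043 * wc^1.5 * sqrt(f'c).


Ec = 0.043 * 1865^1.5 * sqrt(46) / 1000
= 23.49 GPa

23.49


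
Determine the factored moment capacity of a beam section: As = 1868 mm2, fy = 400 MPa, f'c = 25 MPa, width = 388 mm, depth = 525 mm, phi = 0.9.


a = As * fy / (0.85 * f'c * b)
= 1868 * 400 / (0.85 * 25 * 388)
= 90.6246 mm
Mn = As * fy * (d - a/2) / 10^6
= 358.4226 kN-m
phi*Mn = 0.9 * 358.4226 = 322.58 kN-m

322.58


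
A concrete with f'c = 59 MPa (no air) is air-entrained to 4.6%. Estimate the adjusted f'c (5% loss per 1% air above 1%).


Strength loss = (4.6 - 1) * 5 = 18.0%
f'c = 59 * (1 - 18.0/100)
= 48.38 MPa

48.38


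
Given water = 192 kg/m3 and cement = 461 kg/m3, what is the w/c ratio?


w/c = water / cement
w/c = 192 / 461 = 0.416

0.416


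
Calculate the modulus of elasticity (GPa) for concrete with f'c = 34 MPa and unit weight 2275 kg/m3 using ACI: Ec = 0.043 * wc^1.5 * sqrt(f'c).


Ec = 0.043 * 2275^1.5 * sqrt(34) / 1000
= 27.21 GPa

27.21


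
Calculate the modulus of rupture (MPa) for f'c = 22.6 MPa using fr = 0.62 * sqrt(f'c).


fr = 0.62 * sqrt(22.6)
= 2.947 MPa

2.947


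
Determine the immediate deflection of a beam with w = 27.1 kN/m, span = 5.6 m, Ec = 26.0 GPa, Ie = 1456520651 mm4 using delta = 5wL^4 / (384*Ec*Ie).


Convert: L = 5.6 m = 5600 mm, Ec = 26.0 GPa = 26000 MPa
delta = 5 * 27.1 * 5600^4 / (384 * 26000 * 1456520651)
= 9.16 mm

9.16


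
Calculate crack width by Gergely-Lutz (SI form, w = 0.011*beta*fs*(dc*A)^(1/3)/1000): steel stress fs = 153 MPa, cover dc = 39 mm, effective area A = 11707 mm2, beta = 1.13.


w = 0.011 * beta * fs * (dc * A)^(1/3) / 1000
= 0.011 * 1.13 * 153 * (39 * 11707)^(1/3) / 1000
= 0.146 mm

0.146


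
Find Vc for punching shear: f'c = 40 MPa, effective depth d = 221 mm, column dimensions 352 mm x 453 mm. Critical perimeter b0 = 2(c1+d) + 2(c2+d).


b0 = 2*(352 + 221) + 2*(453 + 221) = 2494 mm
Vc = 0.33 * sqrt(40) * 2494 * 221 / 1000
= 1150.36 kN

1150.36


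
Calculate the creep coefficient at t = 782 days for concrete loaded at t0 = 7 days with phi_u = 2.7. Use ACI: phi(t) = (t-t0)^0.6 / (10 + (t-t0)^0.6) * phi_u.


dt = 782 - 7 = 775
phi = 775^0.6 / (10 + 775^0.6) * 2.7
= 2.279

2.279


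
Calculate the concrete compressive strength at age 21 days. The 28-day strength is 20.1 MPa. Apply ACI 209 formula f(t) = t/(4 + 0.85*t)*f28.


f(21) = 21 / (4 + 0.85 * 21) * 20.1
= 21 / 21.85 * 20.1
= 19.32 MPa

19.32


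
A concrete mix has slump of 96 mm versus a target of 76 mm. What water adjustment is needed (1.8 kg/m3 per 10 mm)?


Difference = 76 - 96 = -20 mm
Water adjustment = -20 * 1.8 / 10 = -3.6 kg/m3

-3.6


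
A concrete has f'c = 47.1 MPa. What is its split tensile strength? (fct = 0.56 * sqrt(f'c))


fct = 0.56 * sqrt(47.1)
= 0.56 * 6.863
= 3.843 MPa

3.843


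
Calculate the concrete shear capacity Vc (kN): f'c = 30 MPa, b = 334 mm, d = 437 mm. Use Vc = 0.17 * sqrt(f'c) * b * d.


Vc = 0.17 * sqrt(30) * 334 * 437 / 1000
= 135.91 kN

135.91


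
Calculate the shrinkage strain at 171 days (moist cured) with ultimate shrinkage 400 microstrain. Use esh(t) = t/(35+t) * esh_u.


esh(171) = 171 / (35 + 171) * 400
= 171 / 206 * 400
= 332.0 microstrain

332.0


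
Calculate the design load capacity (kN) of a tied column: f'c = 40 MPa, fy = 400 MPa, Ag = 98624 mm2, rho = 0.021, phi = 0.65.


Ast = rho * Ag = 0.021 * 98624 = 2071.104 mm2
phi*Pn = 0.65 * 0.80 * (0.85 * 40 * (98624 - 2071.104) + 400 * 2071.104) / 1000
= 2137.84 kN

2137.84


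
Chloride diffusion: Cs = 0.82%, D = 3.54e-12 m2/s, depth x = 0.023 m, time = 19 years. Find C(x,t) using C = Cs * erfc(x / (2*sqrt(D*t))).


t_seconds = 19 * 365.25 * 24 * 3600 = 599594400.0 s
arg = 0.023 / (2 * sqrt(3.54e-12 * 599594400.0))
= 0.2496
erfc(0.2496) = 0.7241
C = 0.82 * 0.7241 = 0.5937%

0.5937


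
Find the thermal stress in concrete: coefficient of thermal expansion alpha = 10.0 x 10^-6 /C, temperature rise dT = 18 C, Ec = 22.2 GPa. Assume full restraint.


sigma = alpha * dT * Ec
= 10.0e-6 * 18 * 22.2 * 1000
= 3.996 MPa

3.996


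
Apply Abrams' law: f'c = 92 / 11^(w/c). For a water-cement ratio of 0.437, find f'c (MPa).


f'c = 92 / 11^0.437
= 92 / 2.852
= 32.26 MPa

32.26


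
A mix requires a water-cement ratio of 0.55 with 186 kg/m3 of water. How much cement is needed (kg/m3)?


Cement = water / (w/c)
= 186 / 0.55
= 338.2 kg/m3

338.2


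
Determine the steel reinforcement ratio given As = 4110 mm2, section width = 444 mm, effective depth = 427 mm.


rho = As / (b * d)
= 4110 / (444 * 427)
= 0.0217

0.0217


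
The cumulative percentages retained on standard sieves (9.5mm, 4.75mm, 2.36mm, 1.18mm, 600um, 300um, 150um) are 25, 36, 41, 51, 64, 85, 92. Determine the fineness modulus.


FM = sum(cumulative % retained) / 100
= 394 / 100
= 3.94

3.94


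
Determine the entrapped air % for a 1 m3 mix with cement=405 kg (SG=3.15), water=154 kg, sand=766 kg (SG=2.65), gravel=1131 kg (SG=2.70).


Vol cement = 405 / (3.15 * 1000) = 0.128571 m3
Vol water = 154 / 1000 = 0.154 m3
Vol sand = 766 / (2.65 * 1000) = 0.289057 m3
Vol gravel = 1131 / (2.70 * 1000) = 0.418889 m3
Total solid + water volume = 0.990517 m3
Air = (1 - 0.990517) * 100 = 0.95%

0.95


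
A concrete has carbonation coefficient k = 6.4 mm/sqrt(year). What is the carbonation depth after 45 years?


depth = k * sqrt(t)
= 6.4 * sqrt(45)
= 42.93 mm

42.93


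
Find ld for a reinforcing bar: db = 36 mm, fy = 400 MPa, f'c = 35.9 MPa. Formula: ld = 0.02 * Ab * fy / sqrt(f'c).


Ab = pi * 36^2 / 4 = 1017.876 mm2
ld = 0.02 * 1017.876 * 400 / sqrt(35.9)
= 1359.1 mm

1359.1


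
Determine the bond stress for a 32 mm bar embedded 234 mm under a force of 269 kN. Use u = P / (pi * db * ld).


u = P / (pi * db * ld)
= 269 * 1000 / (pi * 32 * 234)
= 11.435 MPa

11.435


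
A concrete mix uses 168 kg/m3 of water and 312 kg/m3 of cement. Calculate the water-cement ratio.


w/c = water / cement
w/c = 168 / 312 = 0.538

0.538


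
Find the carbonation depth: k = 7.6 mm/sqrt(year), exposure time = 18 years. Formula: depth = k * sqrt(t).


depth = k * sqrt(t)
= 7.6 * sqrt(18)
= 32.24 mm

32.24


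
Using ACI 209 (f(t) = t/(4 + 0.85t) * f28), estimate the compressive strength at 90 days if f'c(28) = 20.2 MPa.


f(90) = 90 / (4 + 0.85 * 90) * 20.2
= 90 / 80.5 * 20.2
= 22.58 MPa

22.58


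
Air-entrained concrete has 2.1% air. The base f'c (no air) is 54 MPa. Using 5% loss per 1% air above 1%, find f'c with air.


Strength loss = (2.1 - 1) * 5 = 5.5%
f'c = 54 * (1 - 5.5/100)
= 51.03 MPa

51.03


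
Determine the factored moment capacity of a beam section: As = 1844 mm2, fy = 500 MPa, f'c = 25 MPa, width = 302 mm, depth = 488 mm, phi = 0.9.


a = As * fy / (0.85 * f'c * b)
= 1844 * 500 / (0.85 * 25 * 302)
= 143.6697 mm
Mn = As * fy * (d - a/2) / 10^6
= 383.7043 kN-m
phi*Mn = 0.9 * 383.7043 = 345.33 kN-m

345.33


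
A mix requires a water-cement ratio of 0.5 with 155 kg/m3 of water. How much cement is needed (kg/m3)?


Cement = water / (w/c)
= 155 / 0.5
= 310.0 kg/m3

310.0


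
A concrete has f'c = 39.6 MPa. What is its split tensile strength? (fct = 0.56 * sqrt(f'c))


fct = 0.56 * sqrt(39.6)
= 0.56 * 6.293
= 3.524 MPa

3.524


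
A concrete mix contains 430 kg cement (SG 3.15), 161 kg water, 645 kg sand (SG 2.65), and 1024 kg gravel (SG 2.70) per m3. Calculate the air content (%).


Vol cement = 430 / (3.15 * 1000) = 0.136508 m3
Vol water = 161 / 1000 = 0.161 m3
Vol sand = 645 / (2.65 * 1000) = 0.243396 m3
Vol gravel = 1024 / (2.70 * 1000) = 0.379259 m3
Total solid + water volume = 0.920163 m3
Air = (1 - 0.920163) * 100 = 7.98%

7.98


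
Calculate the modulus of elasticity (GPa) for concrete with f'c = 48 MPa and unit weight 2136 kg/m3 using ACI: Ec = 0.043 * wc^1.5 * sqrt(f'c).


Ec = 0.043 * 2136^1.5 * sqrt(48) / 1000
= 29.41 GPa

29.41


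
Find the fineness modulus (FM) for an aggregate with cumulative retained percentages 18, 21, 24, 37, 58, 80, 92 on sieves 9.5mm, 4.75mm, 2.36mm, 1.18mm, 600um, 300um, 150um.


FM = sum(cumulative % retained) / 100
= 330 / 100
= 3.3

3.3


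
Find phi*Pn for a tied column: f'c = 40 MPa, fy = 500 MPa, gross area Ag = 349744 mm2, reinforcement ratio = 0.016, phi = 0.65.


Ast = rho * Ag = 0.016 * 349744 = 5595.904 mm2
phi*Pn = 0.65 * 0.80 * (0.85 * 40 * (349744 - 5595.904) + 500 * 5595.904) / 1000
= 7539.47 kN

7539.47


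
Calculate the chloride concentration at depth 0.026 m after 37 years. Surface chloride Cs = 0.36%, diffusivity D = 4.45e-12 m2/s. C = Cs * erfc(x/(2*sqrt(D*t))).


t_seconds = 37 * 365.25 * 24 * 3600 = 1167631200.0 s
arg = 0.026 / (2 * sqrt(4.45e-12 * 1167631200.0))
= 0.1803
erfc(0.1803) = 0.7987
C = 0.36 * 0.7987 = 0.2875%

0.2875


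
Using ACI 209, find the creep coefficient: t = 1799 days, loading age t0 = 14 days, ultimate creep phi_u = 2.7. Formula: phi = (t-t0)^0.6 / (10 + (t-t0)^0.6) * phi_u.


dt = 1799 - 14 = 1785
phi = 1785^0.6 / (10 + 1785^0.6) * 2.7
= 2.428

2.428


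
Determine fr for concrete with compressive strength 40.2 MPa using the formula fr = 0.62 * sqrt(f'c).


fr = 0.62 * sqrt(40.2)
= 3.931 MPa

3.931


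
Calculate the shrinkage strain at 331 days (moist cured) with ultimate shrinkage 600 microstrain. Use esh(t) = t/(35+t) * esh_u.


esh(331) = 331 / (35 + 331) * 600
= 331 / 366 * 600
= 542.6 microstrain

542.6


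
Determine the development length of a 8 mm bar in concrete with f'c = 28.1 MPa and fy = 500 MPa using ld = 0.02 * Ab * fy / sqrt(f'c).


Ab = pi * 8^2 / 4 = 50.265 mm2
ld = 0.02 * 50.265 * 500 / sqrt(28.1)
= 94.8 mm

94.8


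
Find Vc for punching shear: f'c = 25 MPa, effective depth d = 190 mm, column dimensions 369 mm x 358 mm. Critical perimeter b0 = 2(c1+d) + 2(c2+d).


b0 = 2*(369 + 190) + 2*(358 + 190) = 2214 mm
Vc = 0.33 * sqrt(25) * 2214 * 190 / 1000
= 694.09 kN

694.09


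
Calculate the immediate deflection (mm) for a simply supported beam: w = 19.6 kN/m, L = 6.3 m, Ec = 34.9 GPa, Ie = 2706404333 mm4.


Convert: L = 6.3 m = 6300 mm, Ec = 34.9 GPa = 34900 MPa
delta = 5 * 19.6 * 6300^4 / (384 * 34900 * 2706404333)
= 4.26 mm

4.26


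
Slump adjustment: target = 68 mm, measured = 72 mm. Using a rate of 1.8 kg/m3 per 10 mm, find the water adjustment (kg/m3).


Difference = 68 - 72 = -4 mm
Water adjustment = -4 * 1.8 / 10 = -0.7 kg/m3

-0.7


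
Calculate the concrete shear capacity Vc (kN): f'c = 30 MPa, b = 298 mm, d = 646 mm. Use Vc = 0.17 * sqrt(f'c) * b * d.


Vc = 0.17 * sqrt(30) * 298 * 646 / 1000
= 179.25 kN

179.25


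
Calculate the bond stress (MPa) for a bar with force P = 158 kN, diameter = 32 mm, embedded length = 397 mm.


u = P / (pi * db * ld)
= 158 * 1000 / (pi * 32 * 397)
= 3.959 MPa

3.959


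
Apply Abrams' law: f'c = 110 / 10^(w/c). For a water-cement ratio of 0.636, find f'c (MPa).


f'c = 110 / 10^0.636
= 110 / 4.325
= 25.43 MPa

25.43


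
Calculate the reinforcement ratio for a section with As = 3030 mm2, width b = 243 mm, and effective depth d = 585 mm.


rho = As / (b * d)
= 3030 / (243 * 585)
= 0.0213

0.0213


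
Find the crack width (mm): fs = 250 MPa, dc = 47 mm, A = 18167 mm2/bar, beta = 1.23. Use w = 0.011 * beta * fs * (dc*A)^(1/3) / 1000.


w = 0.011 * beta * fs * (dc * A)^(1/3) / 1000
= 0.011 * 1.23 * 250 * (47 * 18167)^(1/3) / 1000
= 0.321 mm

0.321


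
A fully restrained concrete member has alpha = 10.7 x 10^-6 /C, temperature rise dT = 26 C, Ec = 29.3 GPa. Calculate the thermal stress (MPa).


sigma = alpha * dT * Ec
= 10.7e-6 * 26 * 29.3 * 1000
= 8.151 MPa

8.151


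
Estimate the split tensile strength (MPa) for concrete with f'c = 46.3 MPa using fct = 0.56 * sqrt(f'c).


fct = 0.56 * sqrt(46.3)
= 0.56 * 6.804
= 3.81 MPa

3.81


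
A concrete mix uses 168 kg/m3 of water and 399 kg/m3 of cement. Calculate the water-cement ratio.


w/c = water / cement
w/c = 168 / 399 = 0.421

0.421


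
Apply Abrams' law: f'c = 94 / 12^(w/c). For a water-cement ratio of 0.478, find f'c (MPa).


f'c = 94 / 12^0.478
= 94 / 3.28
= 28.66 MPa

28.66


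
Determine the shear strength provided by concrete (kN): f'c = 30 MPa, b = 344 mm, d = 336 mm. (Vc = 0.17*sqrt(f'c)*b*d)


Vc = 0.17 * sqrt(30) * 344 * 336 / 1000
= 107.62 kN

107.62


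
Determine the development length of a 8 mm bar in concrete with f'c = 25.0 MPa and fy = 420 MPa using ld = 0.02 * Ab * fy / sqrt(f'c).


Ab = pi * 8^2 / 4 = 50.265 mm2
ld = 0.02 * 50.265 * 420 / sqrt(25.0)
= 84.4 mm

84.4


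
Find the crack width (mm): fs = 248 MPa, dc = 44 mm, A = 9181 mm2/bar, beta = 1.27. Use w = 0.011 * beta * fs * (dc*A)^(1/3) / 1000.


w = 0.011 * beta * fs * (dc * A)^(1/3) / 1000
= 0.011 * 1.27 * 248 * (44 * 9181)^(1/3) / 1000
= 0.256 mm

0.256


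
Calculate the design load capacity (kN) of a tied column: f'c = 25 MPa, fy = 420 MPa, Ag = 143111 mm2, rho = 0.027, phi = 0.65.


Ast = rho * Ag = 0.027 * 143111 = 3863.997 mm2
phi*Pn = 0.65 * 0.80 * (0.85 * 25 * (143111 - 3863.997) + 420 * 3863.997) / 1000
= 2382.58 kN

2382.58


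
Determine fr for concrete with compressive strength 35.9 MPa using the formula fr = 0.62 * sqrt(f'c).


fr = 0.62 * sqrt(35.9)
= 3.715 MPa

3.715


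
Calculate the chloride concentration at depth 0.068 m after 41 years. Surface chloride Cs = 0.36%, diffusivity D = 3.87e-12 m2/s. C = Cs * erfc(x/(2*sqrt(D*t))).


t_seconds = 41 * 365.25 * 24 * 3600 = 1293861600.0 s
arg = 0.068 / (2 * sqrt(3.87e-12 * 1293861600.0))
= 0.4805
erfc(0.4805) = 0.4968
C = 0.36 * 0.4968 = 0.1789%

0.1789


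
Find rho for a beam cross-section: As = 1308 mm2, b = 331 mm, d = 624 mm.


rho = As / (b * d)
= 1308 / (331 * 624)
= 0.0063

0.0063


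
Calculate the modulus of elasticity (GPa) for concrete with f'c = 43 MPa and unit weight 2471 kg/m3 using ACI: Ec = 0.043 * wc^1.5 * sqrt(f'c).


Ec = 0.043 * 2471^1.5 * sqrt(43) / 1000
= 34.63 GPa

34.63


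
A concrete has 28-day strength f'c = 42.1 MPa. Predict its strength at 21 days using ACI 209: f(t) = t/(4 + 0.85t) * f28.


f(21) = 21 / (4 + 0.85 * 21) * 42.1
= 21 / 21.85 * 42.1
= 40.46 MPa

40.46


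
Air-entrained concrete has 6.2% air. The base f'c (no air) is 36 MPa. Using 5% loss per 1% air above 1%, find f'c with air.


Strength loss = (6.2 - 1) * 5 = 26.0%
f'c = 36 * (1 - 26.0/100)
= 26.64 MPa

26.64


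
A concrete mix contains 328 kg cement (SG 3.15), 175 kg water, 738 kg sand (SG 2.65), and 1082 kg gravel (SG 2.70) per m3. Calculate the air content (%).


Vol cement = 328 / (3.15 * 1000) = 0.104127 m3
Vol water = 175 / 1000 = 0.175 m3
Vol sand = 738 / (2.65 * 1000) = 0.278491 m3
Vol gravel = 1082 / (2.70 * 1000) = 0.400741 m3
Total solid + water volume = 0.958358 m3
Air = (1 - 0.958358) * 100 = 4.16%

4.16


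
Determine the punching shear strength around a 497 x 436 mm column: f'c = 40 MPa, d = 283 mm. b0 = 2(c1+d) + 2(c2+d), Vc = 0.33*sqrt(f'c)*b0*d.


b0 = 2*(497 + 283) + 2*(436 + 283) = 2998 mm
Vc = 0.33 * sqrt(40) * 2998 * 283 / 1000
= 1770.77 kN

1770.77


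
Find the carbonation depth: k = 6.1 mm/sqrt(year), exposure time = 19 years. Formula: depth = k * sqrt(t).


depth = k * sqrt(t)
= 6.1 * sqrt(19)
= 26.59 mm

26.59


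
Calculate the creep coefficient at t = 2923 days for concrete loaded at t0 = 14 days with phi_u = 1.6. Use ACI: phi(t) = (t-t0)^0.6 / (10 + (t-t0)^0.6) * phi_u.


dt = 2923 - 14 = 2909
phi = 2909^0.6 / (10 + 2909^0.6) * 1.6
= 1.477

1.477
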